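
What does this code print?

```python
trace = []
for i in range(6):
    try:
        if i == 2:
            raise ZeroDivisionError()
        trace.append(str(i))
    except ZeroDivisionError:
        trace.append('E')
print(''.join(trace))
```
01E345

Exception on i=2 caught, loop continues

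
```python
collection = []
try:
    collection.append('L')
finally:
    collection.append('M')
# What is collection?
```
['L', 'M']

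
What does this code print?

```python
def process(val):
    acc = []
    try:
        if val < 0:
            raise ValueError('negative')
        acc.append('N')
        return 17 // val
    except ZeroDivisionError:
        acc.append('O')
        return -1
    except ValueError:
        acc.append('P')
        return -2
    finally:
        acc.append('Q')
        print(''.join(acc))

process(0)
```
NOQ

val=0 causes ZeroDivisionError, caught, finally prints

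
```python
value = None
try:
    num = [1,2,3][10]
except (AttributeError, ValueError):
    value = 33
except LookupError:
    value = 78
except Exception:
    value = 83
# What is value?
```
78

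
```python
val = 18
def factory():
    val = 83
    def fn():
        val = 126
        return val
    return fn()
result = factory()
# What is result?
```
126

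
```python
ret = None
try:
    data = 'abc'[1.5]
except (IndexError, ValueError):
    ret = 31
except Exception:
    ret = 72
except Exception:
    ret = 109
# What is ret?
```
72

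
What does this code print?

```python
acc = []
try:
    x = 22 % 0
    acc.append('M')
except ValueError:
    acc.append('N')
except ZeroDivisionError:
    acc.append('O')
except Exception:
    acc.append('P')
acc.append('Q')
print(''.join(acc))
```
OQ

ZeroDivisionError matches before generic Exception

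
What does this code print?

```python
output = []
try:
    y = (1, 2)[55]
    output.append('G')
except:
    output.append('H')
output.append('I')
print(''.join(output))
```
HI

Exception raised in try, caught by bare except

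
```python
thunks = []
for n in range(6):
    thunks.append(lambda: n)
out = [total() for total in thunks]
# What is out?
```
[5, 5, 5, 5, 5, 5]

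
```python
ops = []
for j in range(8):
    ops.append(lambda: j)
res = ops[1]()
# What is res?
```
7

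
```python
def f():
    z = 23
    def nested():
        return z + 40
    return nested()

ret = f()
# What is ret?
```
63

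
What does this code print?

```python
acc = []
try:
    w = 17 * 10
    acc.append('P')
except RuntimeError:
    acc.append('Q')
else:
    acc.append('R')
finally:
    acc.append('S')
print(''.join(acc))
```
PRS

else runs before finally when no exception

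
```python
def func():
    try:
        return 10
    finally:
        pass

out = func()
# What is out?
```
10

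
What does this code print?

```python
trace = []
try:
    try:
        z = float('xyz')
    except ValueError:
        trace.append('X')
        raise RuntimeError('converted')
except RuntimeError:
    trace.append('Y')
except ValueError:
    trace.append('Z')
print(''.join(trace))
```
XY

New RuntimeError raised, caught by outer RuntimeError handler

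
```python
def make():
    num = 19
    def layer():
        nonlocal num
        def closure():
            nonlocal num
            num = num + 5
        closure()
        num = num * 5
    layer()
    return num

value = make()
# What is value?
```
120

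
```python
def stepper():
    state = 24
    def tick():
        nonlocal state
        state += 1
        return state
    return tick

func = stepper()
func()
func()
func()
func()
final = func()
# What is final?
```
29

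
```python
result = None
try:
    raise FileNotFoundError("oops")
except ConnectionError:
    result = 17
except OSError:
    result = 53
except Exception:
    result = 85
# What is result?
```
53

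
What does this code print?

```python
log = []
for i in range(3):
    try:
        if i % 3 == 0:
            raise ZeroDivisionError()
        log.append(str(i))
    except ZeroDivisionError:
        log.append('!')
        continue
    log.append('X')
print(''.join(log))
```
!1X2X

continue in except skips rest of loop body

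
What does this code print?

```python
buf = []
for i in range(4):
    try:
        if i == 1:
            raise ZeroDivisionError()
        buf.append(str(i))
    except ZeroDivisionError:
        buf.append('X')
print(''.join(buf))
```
0X23

Exception on i=1 caught, loop continues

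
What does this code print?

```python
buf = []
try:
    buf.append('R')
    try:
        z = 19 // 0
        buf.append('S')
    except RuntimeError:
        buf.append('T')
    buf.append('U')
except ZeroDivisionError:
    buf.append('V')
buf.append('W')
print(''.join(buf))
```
RVW

Inner handler doesn't match, propagates to outer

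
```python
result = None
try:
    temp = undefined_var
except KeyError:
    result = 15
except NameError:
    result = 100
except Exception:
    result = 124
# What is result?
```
100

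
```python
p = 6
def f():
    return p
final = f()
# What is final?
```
6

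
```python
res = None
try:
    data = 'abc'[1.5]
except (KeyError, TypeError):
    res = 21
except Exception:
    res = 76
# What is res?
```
21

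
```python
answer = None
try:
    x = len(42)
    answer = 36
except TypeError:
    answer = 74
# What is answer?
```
74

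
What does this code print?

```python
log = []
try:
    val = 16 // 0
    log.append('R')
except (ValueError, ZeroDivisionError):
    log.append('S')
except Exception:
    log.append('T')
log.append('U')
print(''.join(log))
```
SU

ZeroDivisionError matches tuple containing it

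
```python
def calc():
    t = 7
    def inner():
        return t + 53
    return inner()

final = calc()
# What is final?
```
60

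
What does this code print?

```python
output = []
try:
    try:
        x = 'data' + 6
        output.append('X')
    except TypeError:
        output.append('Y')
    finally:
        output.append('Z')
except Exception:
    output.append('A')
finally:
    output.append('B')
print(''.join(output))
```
YZB

Both finally blocks run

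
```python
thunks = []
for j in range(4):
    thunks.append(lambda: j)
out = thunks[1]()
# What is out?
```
3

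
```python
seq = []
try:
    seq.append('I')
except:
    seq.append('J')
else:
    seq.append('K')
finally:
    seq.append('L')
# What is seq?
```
['I', 'K', 'L']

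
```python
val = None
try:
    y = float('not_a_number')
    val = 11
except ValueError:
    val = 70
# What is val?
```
70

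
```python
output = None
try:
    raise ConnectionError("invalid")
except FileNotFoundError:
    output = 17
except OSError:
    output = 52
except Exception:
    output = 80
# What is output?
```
52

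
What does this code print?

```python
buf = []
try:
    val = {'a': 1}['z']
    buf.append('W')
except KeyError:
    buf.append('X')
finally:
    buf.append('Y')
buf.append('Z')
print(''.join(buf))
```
XYZ

finally always runs, even after exception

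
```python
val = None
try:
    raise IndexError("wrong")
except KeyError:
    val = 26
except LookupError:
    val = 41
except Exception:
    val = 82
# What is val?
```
41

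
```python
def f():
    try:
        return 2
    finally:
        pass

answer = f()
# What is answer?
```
2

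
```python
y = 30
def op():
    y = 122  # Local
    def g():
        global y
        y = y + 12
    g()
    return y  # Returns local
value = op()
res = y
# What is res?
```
42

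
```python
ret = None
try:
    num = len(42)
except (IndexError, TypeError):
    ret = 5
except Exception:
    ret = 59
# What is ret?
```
5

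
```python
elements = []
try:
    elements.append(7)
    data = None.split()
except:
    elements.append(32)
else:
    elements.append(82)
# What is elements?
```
[7, 32]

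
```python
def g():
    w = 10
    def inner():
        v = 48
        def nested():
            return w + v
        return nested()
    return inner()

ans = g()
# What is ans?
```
58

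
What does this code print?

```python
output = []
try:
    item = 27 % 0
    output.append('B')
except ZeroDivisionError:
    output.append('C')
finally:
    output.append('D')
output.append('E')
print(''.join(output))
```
CDE

finally always runs, even after exception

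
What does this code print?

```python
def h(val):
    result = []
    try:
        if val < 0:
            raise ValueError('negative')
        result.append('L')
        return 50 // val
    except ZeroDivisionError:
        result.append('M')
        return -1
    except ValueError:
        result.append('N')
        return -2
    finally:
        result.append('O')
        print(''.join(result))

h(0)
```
LMO

val=0 causes ZeroDivisionError, caught, finally prints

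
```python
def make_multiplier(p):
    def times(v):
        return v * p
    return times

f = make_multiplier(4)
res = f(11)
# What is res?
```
44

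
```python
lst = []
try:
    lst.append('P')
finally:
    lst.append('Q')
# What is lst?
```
['P', 'Q']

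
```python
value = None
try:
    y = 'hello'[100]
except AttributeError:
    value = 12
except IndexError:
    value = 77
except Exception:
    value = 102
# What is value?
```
77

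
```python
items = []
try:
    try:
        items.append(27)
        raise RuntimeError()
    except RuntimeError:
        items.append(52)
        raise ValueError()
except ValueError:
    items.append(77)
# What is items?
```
[27, 52, 77]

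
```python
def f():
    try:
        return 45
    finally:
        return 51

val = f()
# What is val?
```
51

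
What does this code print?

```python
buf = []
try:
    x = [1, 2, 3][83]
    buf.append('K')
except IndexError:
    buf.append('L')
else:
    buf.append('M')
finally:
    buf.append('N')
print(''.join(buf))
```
LN

Exception: except runs, else skipped, finally runs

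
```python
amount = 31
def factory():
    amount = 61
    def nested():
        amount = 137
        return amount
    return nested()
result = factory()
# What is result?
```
137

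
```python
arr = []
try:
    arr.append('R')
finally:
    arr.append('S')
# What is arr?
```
['R', 'S']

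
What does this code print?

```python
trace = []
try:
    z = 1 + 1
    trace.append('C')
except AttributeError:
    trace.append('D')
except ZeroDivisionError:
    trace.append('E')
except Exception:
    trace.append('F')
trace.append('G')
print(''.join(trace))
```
CG

No exception, try block completes normally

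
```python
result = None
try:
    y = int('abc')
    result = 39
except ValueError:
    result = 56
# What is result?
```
56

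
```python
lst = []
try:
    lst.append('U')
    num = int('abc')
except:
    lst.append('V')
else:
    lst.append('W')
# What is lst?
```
['U', 'V']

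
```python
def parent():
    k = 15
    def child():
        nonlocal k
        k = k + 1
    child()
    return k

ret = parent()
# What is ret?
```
16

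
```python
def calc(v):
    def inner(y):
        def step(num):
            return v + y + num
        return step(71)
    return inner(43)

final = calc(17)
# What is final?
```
131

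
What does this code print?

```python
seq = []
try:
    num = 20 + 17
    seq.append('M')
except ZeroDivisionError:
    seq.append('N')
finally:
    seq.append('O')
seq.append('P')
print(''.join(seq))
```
MOP

finally runs after normal execution too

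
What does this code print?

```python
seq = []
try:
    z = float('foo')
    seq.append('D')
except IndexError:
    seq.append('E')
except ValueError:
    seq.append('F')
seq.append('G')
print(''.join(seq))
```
FG

ValueError is caught by its specific handler, not IndexError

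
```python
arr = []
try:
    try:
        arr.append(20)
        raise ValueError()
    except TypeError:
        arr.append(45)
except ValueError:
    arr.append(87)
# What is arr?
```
[20, 87]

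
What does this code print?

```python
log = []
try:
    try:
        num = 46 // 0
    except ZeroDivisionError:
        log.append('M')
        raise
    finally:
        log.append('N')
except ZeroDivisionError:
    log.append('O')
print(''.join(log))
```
MNO

finally runs before re-raised exception propagates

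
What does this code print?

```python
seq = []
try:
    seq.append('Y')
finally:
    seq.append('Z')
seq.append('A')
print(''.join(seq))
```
YZA

try/finally without except, no exception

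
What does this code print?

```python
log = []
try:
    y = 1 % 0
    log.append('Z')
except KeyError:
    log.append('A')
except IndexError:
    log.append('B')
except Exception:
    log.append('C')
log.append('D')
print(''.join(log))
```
CD

ZeroDivisionError not specifically caught, falls to Exception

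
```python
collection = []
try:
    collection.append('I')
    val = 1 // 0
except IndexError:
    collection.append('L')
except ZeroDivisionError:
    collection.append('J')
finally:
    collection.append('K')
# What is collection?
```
['I', 'J', 'K']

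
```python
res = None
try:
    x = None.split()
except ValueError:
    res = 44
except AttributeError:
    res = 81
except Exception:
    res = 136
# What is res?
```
81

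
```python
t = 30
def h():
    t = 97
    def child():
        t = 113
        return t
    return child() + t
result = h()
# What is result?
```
210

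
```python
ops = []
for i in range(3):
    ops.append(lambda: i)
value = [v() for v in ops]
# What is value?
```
[2, 2, 2]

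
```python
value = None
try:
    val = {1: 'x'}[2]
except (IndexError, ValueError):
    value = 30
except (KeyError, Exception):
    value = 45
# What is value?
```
45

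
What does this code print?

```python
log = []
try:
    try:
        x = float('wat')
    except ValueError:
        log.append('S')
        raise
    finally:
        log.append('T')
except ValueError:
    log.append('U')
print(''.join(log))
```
STU

finally runs before re-raised exception propagates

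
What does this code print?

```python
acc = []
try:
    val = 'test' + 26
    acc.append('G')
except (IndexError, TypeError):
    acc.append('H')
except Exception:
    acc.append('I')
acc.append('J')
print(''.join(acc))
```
HJ

TypeError matches tuple containing it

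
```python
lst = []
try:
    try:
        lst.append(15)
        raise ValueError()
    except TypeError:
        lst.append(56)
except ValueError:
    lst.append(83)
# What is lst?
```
[15, 83]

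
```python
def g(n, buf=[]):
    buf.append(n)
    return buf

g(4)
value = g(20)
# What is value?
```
[4, 20]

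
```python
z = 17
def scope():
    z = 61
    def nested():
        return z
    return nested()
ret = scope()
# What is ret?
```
61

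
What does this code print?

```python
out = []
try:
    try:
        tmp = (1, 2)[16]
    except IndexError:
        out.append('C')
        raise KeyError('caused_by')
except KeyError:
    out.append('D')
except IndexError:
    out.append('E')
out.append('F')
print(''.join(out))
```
CDF

KeyError raised and caught, original IndexError not re-raised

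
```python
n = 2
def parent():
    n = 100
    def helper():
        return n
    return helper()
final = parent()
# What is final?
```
100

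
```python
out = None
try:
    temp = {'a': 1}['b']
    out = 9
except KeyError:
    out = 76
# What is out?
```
76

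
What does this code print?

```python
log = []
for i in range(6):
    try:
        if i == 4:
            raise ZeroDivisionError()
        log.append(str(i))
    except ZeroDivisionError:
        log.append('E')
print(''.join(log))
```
0123E5

Exception on i=4 caught, loop continues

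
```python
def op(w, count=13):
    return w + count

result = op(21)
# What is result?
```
34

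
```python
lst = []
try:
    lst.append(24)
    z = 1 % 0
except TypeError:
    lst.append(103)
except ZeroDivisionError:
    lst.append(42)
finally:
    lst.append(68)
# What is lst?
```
[24, 42, 68]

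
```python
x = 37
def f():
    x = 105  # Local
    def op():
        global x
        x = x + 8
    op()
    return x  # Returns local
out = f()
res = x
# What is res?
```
45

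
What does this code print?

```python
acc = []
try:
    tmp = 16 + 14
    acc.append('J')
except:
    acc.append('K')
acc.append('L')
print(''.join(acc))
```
JL

No exception, try block completes normally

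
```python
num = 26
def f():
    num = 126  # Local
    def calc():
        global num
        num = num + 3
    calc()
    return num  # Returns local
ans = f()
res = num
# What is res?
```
29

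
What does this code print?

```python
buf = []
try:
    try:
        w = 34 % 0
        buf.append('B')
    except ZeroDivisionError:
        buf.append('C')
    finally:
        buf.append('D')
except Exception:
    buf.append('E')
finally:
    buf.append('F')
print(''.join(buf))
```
CDF

Both finally blocks run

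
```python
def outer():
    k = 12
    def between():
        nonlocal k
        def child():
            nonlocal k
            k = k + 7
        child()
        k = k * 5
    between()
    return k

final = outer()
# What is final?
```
95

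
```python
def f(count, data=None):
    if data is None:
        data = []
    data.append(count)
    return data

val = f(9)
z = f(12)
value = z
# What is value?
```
[12]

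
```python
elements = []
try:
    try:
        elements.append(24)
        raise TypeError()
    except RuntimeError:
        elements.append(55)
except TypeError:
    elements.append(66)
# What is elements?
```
[24, 66]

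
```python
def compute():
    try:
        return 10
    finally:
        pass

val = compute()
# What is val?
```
10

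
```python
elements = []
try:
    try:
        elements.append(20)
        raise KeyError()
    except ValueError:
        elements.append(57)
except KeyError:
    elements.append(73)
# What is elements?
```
[20, 73]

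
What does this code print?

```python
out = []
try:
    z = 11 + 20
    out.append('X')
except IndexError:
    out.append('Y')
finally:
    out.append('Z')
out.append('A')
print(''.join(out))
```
XZA

finally runs after normal execution too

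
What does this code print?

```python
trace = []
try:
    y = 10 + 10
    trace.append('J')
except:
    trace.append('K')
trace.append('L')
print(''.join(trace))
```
JL

No exception, try block completes normally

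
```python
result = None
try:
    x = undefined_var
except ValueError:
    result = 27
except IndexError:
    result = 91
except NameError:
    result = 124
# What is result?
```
124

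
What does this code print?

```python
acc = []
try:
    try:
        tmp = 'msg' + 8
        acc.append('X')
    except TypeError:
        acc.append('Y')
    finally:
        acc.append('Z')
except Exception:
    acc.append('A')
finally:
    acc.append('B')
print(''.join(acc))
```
YZB

Both finally blocks run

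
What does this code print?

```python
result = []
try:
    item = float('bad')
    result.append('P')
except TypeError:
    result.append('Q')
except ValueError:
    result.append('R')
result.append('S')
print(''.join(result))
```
RS

ValueError is caught by its specific handler, not TypeError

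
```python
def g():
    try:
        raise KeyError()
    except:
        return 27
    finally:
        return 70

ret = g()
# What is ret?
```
70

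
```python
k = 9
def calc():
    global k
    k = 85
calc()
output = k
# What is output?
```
85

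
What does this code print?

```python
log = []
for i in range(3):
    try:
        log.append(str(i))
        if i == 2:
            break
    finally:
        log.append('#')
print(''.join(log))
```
0#1#2#

finally runs even when breaking out of loop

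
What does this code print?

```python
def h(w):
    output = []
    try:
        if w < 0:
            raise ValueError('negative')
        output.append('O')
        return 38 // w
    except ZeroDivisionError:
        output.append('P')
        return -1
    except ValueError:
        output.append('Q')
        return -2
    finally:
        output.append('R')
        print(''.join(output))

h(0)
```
OPR

w=0 causes ZeroDivisionError, caught, finally prints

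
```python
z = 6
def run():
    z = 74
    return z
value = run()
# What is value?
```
74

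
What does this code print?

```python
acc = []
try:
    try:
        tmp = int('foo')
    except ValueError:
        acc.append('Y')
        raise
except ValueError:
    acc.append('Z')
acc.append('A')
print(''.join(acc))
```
YZA

raise without argument re-raises current exception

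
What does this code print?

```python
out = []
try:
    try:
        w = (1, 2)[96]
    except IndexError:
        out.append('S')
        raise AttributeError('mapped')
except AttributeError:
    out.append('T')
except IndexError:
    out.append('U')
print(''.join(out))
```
ST

New AttributeError raised, caught by outer AttributeError handler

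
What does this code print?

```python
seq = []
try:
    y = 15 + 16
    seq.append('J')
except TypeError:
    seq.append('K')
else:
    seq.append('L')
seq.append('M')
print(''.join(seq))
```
JLM

else block runs when no exception occurs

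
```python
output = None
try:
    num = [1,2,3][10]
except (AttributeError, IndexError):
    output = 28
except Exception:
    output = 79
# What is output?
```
28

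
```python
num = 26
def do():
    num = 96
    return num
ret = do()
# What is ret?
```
96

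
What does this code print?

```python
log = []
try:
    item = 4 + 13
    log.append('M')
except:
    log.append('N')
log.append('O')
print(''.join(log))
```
MO

No exception, try block completes normally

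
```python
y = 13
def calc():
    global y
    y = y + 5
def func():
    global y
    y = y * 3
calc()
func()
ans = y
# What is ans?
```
54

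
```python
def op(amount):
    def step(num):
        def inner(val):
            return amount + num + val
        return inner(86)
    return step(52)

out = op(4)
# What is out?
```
142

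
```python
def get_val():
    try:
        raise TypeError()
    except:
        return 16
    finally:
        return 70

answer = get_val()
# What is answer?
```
70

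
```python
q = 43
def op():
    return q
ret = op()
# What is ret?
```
43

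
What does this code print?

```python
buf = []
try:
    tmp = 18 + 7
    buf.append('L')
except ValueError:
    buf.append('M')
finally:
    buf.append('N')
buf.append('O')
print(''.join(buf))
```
LNO

finally runs after normal execution too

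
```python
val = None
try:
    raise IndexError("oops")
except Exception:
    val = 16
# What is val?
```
16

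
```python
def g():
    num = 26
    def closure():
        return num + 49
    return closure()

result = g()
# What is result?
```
75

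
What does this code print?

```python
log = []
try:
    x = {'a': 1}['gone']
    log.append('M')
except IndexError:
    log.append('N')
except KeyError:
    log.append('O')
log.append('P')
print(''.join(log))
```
OP

KeyError is caught by its specific handler, not IndexError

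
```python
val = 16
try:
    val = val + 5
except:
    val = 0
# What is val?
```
21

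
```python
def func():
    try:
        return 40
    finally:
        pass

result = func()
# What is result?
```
40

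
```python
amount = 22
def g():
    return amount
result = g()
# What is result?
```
22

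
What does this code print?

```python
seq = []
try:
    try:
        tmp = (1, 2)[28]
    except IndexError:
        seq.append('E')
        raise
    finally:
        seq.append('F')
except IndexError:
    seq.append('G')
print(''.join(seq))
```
EFG

finally runs before re-raised exception propagates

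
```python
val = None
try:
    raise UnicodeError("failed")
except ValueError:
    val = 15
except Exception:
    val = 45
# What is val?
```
15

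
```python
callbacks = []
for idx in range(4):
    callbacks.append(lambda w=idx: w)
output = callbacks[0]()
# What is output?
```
0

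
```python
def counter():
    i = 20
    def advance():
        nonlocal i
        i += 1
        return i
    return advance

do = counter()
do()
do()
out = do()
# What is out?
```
23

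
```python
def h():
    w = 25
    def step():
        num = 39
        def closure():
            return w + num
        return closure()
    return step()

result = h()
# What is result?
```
64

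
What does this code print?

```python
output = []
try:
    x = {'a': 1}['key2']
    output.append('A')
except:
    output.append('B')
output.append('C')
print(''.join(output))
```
BC

Exception raised in try, caught by bare except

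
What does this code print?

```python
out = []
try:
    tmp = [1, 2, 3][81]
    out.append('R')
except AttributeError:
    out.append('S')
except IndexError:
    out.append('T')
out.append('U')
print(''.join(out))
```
TU

IndexError is caught by its specific handler, not AttributeError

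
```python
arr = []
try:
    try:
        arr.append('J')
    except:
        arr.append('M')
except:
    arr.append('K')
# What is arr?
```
['J']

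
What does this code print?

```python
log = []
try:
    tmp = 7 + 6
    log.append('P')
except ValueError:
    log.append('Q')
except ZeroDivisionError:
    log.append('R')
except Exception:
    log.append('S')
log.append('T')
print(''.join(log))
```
PT

No exception, try block completes normally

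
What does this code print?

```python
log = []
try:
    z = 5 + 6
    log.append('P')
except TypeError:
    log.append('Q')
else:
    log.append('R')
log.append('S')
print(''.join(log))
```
PRS

else block runs when no exception occurs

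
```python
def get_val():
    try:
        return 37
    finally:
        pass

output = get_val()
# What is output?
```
37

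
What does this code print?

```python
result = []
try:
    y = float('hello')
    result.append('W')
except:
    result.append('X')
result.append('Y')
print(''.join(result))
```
XY

Exception raised in try, caught by bare except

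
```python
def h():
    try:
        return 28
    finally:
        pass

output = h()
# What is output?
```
28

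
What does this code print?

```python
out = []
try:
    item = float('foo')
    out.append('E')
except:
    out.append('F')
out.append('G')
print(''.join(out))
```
FG

Exception raised in try, caught by bare except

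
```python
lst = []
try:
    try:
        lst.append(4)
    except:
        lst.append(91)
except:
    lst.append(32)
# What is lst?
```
[4]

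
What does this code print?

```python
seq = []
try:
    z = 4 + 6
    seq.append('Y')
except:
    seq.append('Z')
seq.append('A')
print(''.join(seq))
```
YA

No exception, try block completes normally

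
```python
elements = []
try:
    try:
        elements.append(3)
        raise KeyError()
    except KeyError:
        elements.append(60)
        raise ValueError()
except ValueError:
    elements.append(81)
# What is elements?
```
[3, 60, 81]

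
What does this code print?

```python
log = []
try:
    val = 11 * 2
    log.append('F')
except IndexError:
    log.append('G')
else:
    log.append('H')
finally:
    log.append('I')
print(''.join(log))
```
FHI

else runs before finally when no exception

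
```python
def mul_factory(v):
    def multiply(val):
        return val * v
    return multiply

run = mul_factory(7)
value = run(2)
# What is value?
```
14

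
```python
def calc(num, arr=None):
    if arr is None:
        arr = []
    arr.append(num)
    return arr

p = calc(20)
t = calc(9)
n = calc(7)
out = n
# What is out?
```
[7]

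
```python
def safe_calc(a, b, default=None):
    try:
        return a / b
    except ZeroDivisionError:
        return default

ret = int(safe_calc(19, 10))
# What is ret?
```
1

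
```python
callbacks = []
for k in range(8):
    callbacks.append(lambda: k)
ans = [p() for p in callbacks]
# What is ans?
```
[7, 7, 7, 7, 7, 7, 7, 7]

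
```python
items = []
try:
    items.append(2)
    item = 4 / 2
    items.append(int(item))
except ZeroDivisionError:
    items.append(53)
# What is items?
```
[2, 2]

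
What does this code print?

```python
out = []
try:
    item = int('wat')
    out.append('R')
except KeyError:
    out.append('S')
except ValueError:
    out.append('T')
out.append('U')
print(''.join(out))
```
TU

ValueError is caught by its specific handler, not KeyError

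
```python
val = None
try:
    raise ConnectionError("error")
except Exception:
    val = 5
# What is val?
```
5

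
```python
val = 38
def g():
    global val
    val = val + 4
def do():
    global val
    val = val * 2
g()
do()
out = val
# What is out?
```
84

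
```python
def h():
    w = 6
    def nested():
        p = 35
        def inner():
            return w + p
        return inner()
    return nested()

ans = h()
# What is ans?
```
41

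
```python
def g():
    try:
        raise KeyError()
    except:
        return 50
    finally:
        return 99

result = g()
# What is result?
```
99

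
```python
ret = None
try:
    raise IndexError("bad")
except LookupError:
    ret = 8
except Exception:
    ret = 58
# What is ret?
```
8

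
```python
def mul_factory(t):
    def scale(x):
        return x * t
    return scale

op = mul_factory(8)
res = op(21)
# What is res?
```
168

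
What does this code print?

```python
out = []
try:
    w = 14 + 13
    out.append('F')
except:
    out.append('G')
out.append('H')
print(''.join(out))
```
FH

No exception, try block completes normally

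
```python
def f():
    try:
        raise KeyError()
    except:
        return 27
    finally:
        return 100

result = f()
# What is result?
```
100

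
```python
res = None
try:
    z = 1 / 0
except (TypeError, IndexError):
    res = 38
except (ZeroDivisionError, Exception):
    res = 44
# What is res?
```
44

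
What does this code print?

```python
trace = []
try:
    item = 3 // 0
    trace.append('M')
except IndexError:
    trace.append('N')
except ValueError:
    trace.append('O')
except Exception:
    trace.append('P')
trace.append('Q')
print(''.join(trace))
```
PQ

ZeroDivisionError not specifically caught, falls to Exception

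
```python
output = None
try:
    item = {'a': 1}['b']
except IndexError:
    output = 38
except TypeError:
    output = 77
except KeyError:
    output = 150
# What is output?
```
150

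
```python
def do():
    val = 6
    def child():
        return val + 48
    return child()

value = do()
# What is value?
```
54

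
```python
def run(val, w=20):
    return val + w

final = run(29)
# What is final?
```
49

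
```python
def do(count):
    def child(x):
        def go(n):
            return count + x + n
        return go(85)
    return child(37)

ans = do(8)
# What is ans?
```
130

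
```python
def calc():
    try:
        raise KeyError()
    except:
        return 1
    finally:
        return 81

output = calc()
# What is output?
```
81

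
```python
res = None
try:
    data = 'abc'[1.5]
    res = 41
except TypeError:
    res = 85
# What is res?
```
85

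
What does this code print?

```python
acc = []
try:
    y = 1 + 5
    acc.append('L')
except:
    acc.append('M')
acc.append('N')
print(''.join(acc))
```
LN

No exception, try block completes normally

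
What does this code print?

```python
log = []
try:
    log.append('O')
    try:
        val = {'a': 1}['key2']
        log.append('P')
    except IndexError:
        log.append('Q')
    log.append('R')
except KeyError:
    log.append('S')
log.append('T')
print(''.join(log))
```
OST

Inner handler doesn't match, propagates to outer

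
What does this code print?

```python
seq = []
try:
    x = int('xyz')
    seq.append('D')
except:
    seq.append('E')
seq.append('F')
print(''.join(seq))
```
EF

Exception raised in try, caught by bare except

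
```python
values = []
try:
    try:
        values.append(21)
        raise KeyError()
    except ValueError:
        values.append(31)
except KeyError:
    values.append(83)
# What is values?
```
[21, 83]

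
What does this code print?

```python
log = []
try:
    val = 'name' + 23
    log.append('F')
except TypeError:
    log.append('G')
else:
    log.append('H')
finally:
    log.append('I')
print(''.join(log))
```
GI

Exception: except runs, else skipped, finally runs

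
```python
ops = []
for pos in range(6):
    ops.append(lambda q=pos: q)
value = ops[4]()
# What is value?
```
4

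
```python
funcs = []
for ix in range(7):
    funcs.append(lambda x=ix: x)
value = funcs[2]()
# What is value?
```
2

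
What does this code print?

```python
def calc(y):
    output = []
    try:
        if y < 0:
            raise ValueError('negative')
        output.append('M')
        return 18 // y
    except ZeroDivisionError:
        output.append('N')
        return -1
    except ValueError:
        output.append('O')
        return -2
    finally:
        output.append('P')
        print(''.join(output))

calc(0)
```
MNP

y=0 causes ZeroDivisionError, caught, finally prints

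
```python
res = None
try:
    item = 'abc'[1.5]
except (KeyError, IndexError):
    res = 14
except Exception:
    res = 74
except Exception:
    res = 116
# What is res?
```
74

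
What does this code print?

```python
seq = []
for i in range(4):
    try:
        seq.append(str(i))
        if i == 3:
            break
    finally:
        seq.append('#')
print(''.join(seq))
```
0#1#2#3#

finally runs even when breaking out of loop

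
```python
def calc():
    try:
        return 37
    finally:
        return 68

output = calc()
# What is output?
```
68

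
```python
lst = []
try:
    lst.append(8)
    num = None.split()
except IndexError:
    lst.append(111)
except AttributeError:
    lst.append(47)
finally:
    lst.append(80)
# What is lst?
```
[8, 47, 80]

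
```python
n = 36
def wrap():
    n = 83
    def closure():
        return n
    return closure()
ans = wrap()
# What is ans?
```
83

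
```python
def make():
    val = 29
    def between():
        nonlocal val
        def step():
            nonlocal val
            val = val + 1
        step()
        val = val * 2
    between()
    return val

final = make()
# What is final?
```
60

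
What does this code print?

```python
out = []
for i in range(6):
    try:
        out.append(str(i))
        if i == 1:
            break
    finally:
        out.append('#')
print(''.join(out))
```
0#1#

finally runs even when breaking out of loop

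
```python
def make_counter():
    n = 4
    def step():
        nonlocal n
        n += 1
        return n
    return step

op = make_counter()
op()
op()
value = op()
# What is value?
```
7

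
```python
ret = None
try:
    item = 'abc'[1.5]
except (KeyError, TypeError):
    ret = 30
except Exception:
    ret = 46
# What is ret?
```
30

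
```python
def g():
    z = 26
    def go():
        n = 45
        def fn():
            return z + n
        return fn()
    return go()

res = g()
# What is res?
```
71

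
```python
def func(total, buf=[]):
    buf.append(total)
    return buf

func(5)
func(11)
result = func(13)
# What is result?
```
[5, 11, 13]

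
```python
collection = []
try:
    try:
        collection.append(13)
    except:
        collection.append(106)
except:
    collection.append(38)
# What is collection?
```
[13]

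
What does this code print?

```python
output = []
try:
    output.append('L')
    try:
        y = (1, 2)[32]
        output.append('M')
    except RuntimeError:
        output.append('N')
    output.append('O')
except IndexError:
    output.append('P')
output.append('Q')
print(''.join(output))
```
LPQ

Inner handler doesn't match, propagates to outer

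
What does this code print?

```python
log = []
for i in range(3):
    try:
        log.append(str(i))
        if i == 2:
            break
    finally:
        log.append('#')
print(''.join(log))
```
0#1#2#

finally runs even when breaking out of loop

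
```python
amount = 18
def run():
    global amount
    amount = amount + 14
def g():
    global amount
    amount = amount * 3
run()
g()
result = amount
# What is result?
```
96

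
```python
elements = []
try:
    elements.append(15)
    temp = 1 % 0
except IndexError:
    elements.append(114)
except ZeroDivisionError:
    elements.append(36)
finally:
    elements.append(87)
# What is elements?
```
[15, 36, 87]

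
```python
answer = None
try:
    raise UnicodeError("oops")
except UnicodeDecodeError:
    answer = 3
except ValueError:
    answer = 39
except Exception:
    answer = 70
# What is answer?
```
39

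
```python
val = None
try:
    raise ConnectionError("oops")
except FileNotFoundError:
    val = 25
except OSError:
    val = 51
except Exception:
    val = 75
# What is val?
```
51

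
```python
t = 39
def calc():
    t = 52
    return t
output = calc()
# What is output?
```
52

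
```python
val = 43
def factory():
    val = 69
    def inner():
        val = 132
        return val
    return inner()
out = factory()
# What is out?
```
132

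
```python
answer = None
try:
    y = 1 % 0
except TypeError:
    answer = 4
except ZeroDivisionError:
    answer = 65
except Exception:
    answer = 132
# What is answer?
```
65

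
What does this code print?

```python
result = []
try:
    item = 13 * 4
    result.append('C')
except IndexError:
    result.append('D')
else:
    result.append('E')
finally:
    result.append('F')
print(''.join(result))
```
CEF

else runs before finally when no exception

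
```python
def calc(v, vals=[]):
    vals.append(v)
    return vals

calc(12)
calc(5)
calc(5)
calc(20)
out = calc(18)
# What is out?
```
[12, 5, 5, 20, 18]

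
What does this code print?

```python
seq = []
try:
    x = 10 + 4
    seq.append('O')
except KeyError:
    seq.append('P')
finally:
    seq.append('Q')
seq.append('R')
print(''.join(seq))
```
OQR

finally runs after normal execution too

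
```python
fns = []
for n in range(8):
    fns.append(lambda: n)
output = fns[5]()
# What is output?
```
7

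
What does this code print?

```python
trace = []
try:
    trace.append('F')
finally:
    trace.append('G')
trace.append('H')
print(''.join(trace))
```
FGH

try/finally without except, no exception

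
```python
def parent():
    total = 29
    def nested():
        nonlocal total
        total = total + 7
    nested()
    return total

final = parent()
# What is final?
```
36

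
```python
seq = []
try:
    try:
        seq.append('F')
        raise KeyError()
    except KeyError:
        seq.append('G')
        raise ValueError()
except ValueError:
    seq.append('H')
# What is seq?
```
['F', 'G', 'H']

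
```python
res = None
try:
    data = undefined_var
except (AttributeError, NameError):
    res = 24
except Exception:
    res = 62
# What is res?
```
24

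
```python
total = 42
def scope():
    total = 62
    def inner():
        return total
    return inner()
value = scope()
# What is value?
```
62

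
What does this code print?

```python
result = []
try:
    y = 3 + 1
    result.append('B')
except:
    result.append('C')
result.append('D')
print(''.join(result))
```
BD

No exception, try block completes normally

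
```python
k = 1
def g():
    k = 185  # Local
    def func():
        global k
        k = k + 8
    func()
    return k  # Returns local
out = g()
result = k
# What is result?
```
9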